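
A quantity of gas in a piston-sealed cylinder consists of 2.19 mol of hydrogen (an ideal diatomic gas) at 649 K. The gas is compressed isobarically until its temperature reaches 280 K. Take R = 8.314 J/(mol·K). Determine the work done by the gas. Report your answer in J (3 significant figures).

W ≈ -6720 J

Isobaric: W = P ΔV = nR ΔT.
W = (2.19)(8.314)(280 − 649) = -6719 J.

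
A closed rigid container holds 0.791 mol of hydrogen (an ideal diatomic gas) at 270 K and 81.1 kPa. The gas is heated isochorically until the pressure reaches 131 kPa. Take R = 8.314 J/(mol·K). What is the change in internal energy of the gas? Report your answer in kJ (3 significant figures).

Constant volume ⇒ W = 0, so Q = ΔU = nCᵥΔT with Cᵥ = 5R/2 = 20.79 J/(mol·K).
At constant V, T₂/T₁ = P₂/P₁ ⇒ ΔT = T₁(P₂/P₁ − 1) = 270·(131/81.1 − 1) = 166.1 K.
ΔU = (0.791)(20.79)(166.1) = 2731 J.

ΔU ≈ 2.73 kJ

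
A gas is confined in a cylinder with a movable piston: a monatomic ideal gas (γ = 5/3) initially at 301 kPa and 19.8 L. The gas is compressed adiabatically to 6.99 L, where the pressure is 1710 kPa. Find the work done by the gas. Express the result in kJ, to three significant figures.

W ≈ -8.99 kJ

Adiabatic: W = (P₁V₁ − P₂V₂)/(γ − 1) with γ = 5/3.
P₁V₁ = 5960 J, P₂V₂ = 11953 J.
W = (5960 − 11953) / 0.6667 = -8990 J.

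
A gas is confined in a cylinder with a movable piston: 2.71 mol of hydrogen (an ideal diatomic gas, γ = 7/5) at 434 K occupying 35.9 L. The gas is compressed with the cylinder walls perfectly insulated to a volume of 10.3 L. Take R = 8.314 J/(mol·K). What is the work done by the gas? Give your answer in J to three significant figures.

Adiabatic: TV^(γ−1) = const with γ = 7/5.
T₂ = T₁ (V₁/V₂)^(γ−1) = 434 × (35.9/10.3)^0.4 = 434 × 1.648 = 715.1 K.
W_by = nCᵥ(T₁ − T₂) = (2.71)(20.79)(434 − 715.1) = -15836 J.

W ≈ -15800 J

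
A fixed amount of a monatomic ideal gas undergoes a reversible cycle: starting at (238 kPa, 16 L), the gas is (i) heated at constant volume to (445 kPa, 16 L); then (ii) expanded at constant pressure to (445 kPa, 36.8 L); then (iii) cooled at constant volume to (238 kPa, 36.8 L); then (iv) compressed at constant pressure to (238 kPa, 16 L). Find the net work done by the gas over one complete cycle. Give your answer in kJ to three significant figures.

W_net ≈ 4.31 kJ

Constant-volume legs do no work.
W(ii) = (445)(36.8 − 16) = 9256 J; W(iv) = (238)(16 − 36.8) = -4950 J.
W_net = 9256 − 4950 = 4306 J (the clockwise enclosed area).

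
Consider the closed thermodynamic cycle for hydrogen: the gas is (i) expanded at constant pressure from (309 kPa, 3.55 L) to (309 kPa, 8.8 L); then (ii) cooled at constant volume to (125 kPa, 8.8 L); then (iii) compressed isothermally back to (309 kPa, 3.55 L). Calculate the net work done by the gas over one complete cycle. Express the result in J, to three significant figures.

Leg (i): W = PΔV = (309)(8.8 − 3.55) = 1622 J.
Leg (ii): W = 0.
Leg (iii): W = PᵢVᵢ ln(V_f/Vᵢ) = (1100) ln(3.55/8.8) = -998.6 J.
W_net = 1622 − 998.6 = 623.7 J.

W_net ≈ 624 J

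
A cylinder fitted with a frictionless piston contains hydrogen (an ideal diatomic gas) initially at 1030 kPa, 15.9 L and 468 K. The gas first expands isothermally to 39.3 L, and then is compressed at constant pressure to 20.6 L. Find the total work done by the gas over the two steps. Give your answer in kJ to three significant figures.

Step 1 (isothermal): W = P₁V₁ ln(V₂/V₁) = (16377) ln(39.3/15.9) = 14820 J.
After step 1: P = 416.7 kPa, V = 39.3 L, T = 468 K.
Step 2 (isobaric): W = PΔV = (416.7 kPa)(20.6 − 39.3 L) = -7793 J.
W_total = 14820 − 7793 = 7027 J.

W_total ≈ 7.03 kJ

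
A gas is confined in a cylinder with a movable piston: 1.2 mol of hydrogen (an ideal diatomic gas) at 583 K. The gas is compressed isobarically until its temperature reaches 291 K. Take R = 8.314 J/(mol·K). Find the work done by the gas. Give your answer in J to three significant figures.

W ≈ -2910 J

Isobaric: W = P ΔV = nR ΔT.
W = (1.2)(8.314)(291 − 583) = -2913 J.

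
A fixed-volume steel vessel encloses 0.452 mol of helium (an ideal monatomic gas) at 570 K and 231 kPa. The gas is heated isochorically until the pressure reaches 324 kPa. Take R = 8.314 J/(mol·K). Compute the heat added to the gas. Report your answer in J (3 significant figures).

Q ≈ 1290 J

Constant volume ⇒ W = 0, so Q = ΔU = nCᵥΔT with Cᵥ = 3R/2 = 12.47 J/(mol·K).
At constant V, T₂/T₁ = P₂/P₁ ⇒ ΔT = T₁(P₂/P₁ − 1) = 570·(324/231 − 1) = 229.5 K.
ΔU = (0.452)(12.47)(229.5) = 1294 J.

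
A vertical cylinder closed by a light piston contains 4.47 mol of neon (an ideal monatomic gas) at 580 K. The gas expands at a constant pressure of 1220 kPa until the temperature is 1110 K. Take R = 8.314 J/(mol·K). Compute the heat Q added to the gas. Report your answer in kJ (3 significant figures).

Q ≈ 49.2 kJ

Isobaric: W = nRΔT = (4.47)(8.314)(530) = 19697 J.
ΔU = nCᵥΔT with Cᵥ = 3R/2: ΔU = (4.47)(12.47)(530) = 29545 J.
Q = ΔU + W = 29545 + 19697 = 49242 J.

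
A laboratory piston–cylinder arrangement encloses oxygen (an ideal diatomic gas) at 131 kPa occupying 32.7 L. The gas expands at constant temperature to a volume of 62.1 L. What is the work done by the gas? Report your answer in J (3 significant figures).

Isothermal: W = nRT ln(V₂/V₁) = P₁V₁ ln(V₂/V₁).
P₁V₁ = (131 kPa)(32.7 L) = 4284 J.
W = 4284 × ln(62.1/32.7) = 4284 × 0.6414
W_by_gas = 2747 J.

W ≈ 2750 J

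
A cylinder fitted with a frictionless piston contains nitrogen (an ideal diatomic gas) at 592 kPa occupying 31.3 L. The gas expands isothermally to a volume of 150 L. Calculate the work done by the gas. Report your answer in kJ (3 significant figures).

W ≈ 29.0 kJ

Isothermal: W = nRT ln(V₂/V₁) = P₁V₁ ln(V₂/V₁).
P₁V₁ = (592 kPa)(31.3 L) = 18530 J.
W = 18530 × ln(150/31.3) = 18530 × 1.567
W_by_gas = 29036 J.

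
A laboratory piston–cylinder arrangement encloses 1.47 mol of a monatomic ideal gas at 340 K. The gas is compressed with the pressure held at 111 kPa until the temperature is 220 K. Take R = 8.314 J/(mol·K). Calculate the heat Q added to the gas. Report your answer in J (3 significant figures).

Isobaric: W = nRΔT = (1.47)(8.314)(-120) = -1467 J.
ΔU = nCᵥΔT with Cᵥ = 3R/2: ΔU = (1.47)(12.47)(-120) = -2200 J.
Q = ΔU + W = -2200 − 1467 = -3666 J.

Q ≈ -3670 J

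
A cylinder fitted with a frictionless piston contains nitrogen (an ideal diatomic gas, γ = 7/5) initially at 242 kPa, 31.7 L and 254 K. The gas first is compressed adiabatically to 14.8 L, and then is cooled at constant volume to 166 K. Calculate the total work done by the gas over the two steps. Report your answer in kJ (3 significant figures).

Step 1 (adiabatic): W = (P₁V₁ − P₂V₂)/(γ−1) = (7671 − 10404)/0.4 = -6831 J.
Step 2 (isochoric): W = 0 (constant volume).
W_total = -6831 + 0 = -6831 J.

W_total ≈ -6.83 kJ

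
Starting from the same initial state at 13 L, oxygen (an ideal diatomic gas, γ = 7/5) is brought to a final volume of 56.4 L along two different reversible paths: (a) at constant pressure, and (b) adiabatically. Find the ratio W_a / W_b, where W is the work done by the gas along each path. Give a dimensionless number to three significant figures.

Path (a) isobaric: W = P₁(V₂ − V₁) → W_a/(P₁V₁) = 3.338.
Path (b) adiabatic: W = P₁V₁(1 − (V₁/V₂)^(γ−1))/(γ−1) → W_b/(P₁V₁) = 1.11.
W_a / W_b = 3.338 / 1.11 = 3.008.

W_a / W_b ≈ 3.01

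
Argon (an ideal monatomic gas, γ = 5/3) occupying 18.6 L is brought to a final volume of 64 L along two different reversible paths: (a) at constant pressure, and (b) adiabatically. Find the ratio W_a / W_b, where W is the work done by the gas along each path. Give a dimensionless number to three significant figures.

W_a / W_b ≈ 2.90

Path (a) isobaric: W = P₁(V₂ − V₁) → W_a/(P₁V₁) = 2.441.
Path (b) adiabatic: W = P₁V₁(1 − (V₁/V₂)^(γ−1))/(γ−1) → W_b/(P₁V₁) = 0.8419.
W_a / W_b = 2.441 / 0.8419 = 2.899.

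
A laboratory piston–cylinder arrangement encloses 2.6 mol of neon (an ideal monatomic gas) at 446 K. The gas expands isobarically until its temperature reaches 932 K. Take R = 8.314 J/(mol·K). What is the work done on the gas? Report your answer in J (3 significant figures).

Isobaric: W = P ΔV = nR ΔT.
W = (2.6)(8.314)(932 − 446) = 10506 J.
Work on gas = −W_by = -10506 J.

W ≈ -10500 J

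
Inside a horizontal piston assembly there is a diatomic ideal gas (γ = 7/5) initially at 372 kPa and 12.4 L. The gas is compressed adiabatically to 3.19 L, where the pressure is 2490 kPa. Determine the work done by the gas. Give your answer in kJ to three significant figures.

W ≈ -8.33 kJ

Adiabatic: W = (P₁V₁ − P₂V₂)/(γ − 1) with γ = 7/5.
P₁V₁ = 4613 J, P₂V₂ = 7943 J.
W = (4613 − 7943) / 0.4 = -8326 J.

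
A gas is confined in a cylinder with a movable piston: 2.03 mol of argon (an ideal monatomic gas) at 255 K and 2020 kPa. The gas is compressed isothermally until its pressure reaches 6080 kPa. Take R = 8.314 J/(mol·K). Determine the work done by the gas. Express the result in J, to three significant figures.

Isothermal process: W = nRT ln(V₂/V₁) = nRT ln(P₁/P₂).
W = (2.03)(8.314)(255) × ln(2020/6080)
  = 4304 × ln(0.3322) = 4304 × -1.102
W_by_gas = -4742 J.

W ≈ -4740 J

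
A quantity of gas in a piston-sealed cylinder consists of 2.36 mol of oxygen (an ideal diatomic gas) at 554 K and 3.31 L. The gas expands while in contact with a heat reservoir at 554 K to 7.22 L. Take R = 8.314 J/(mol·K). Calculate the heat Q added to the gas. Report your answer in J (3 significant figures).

Isothermal ⇒ ΔU = 0, so Q = W = nRT ln(V₂/V₁).
Q = (2.36)(8.314)(554) ln(7.22/3.31) = 10870 × 0.7799 = 8478 J.

Q ≈ 8480 J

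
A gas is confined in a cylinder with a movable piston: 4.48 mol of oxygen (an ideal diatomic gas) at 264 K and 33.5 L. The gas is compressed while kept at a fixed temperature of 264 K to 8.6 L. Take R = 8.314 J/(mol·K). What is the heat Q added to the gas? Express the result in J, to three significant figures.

Q ≈ -13400 J

Isothermal ⇒ ΔU = 0, so Q = W = nRT ln(V₂/V₁).
Q = (4.48)(8.314)(264) ln(8.6/33.5) = 9833 × -1.36 = -13371 J.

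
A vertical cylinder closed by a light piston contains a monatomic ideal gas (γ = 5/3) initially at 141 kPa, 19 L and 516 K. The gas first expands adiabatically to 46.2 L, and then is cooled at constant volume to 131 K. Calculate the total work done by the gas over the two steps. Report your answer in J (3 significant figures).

Step 1 (adiabatic): W = (P₁V₁ − P₂V₂)/(γ−1) = (2679 − 1482)/0.667 = 1796 J.
Step 2 (isochoric): W = 0 (constant volume).
W_total = 1796 + 0 = 1796 J.

W_total ≈ 1800 J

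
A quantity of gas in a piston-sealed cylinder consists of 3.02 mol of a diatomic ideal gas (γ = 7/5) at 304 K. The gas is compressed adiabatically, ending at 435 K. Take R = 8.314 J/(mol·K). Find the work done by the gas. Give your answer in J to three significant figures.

Adiabatic ⇒ Q = 0, so W_by = −ΔU = nCᵥ(T₁ − T₂).
Cᵥ = 5R/2 = 20.79 J/(mol·K).
W = (3.02)(20.79)(304 − 435) = -8223 J.

W ≈ -8220 J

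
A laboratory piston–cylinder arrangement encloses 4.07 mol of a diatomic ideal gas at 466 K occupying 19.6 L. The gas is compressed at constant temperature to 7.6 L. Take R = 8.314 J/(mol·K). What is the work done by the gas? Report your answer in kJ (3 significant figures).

Isothermal: W = nRT ln(V₂/V₁).
W = (4.07)(8.314)(466) × ln(7.6/19.6)
  = 15768 × -0.9474
W_by_gas = -14939 J.

W ≈ -14.9 kJ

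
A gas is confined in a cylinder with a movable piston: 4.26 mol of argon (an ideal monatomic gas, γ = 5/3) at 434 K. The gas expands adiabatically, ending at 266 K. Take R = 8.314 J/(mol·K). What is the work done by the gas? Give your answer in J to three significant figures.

W ≈ 8930 J

Adiabatic ⇒ Q = 0, so W_by = −ΔU = nCᵥ(T₁ − T₂).
Cᵥ = 3R/2 = 12.47 J/(mol·K).
W = (4.26)(12.47)(434 − 266) = 8925 J.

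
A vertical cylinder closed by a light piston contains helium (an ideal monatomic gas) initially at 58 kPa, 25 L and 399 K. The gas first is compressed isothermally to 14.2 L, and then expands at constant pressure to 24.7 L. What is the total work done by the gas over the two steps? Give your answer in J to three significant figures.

W_total ≈ 252 J

Step 1 (isothermal): W = P₁V₁ ln(V₂/V₁) = (1450) ln(14.2/25) = -820.2 J.
After step 1: P = 102.1 kPa, V = 14.2 L, T = 399 K.
Step 2 (isobaric): W = PΔV = (102.1 kPa)(24.7 − 14.2 L) = 1072 J.
W_total = -820.2 + 1072 = 252 J.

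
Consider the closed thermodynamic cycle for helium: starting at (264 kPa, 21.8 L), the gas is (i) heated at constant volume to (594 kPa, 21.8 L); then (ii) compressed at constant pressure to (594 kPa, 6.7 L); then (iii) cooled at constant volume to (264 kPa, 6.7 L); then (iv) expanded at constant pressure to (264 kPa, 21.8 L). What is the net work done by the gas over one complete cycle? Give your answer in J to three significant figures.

W_net ≈ -4980 J

Constant-volume legs do no work.
W(ii) = (594)(6.7 − 21.8) = -8969 J; W(iv) = (264)(21.8 − 6.7) = 3986 J.
W_net = -8969 + 3986 = -4983 J (the counter-clockwise enclosed area).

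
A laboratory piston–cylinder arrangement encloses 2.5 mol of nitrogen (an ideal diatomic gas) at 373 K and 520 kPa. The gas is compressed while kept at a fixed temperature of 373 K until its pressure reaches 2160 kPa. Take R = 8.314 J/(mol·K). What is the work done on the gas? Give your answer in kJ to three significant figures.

Isothermal process: W = nRT ln(V₂/V₁) = nRT ln(P₁/P₂).
W = (2.5)(8.314)(373) × ln(520/2160)
  = 7753 × ln(0.2407) = 7753 × -1.424
W_by_gas = -11040 J; work on gas = −W_by = 11040 J.

W ≈ 11.0 kJ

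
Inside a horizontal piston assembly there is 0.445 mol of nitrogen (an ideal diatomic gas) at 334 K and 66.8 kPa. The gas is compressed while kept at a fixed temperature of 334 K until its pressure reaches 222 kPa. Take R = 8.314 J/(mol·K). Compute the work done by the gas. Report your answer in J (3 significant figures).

Isothermal process: W = nRT ln(V₂/V₁) = nRT ln(P₁/P₂).
W = (0.445)(8.314)(334) × ln(66.8/222)
  = 1236 × ln(0.3009) = 1236 × -1.201
W_by_gas = -1484 J.

W ≈ -1480 J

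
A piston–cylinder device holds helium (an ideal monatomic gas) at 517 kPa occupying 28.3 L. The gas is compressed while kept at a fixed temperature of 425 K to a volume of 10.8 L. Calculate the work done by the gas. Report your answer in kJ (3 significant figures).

W ≈ -14.1 kJ

Isothermal: W = nRT ln(V₂/V₁) = P₁V₁ ln(V₂/V₁).
P₁V₁ = (517 kPa)(28.3 L) = 14631 J.
W = 14631 × ln(10.8/28.3) = 14631 × -0.9633
W_by_gas = -14094 J.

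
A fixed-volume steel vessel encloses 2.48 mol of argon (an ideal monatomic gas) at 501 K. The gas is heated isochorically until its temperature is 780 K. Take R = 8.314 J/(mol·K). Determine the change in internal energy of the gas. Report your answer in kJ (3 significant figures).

ΔU ≈ 8.63 kJ

Constant volume ⇒ W = 0, so Q = ΔU = nCᵥΔT with Cᵥ = 3R/2 = 12.47 J/(mol·K).
ΔU = (2.48)(12.47)(780 − 501) = 8629 J.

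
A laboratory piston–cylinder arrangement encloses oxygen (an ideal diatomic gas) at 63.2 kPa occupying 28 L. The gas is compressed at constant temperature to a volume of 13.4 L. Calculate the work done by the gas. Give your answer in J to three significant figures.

Isothermal: W = nRT ln(V₂/V₁) = P₁V₁ ln(V₂/V₁).
P₁V₁ = (63.2 kPa)(28 L) = 1770 J.
W = 1770 × ln(13.4/28) = 1770 × -0.7369
W_by_gas = -1304 J.

W ≈ -1300 J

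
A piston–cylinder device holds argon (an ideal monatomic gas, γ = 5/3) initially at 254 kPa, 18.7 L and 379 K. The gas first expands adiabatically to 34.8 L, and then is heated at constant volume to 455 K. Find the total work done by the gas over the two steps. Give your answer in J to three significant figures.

W_total ≈ 2420 J

Step 1 (adiabatic): W = (P₁V₁ − P₂V₂)/(γ−1) = (4750 − 3139)/0.667 = 2416 J.
Step 2 (isochoric): W = 0 (constant volume).
W_total = 2416 + 0 = 2416 J.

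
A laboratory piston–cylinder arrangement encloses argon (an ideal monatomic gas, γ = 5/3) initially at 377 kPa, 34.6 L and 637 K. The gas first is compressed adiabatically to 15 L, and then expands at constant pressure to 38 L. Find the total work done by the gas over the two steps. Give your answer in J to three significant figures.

W_total ≈ 20300 J

Step 1 (adiabatic): W = (P₁V₁ − P₂V₂)/(γ−1) = (13044 − 22772)/0.667 = -14592 J.
After step 1: P = 1518 kPa, V = 15 L, T = 1112 K.
Step 2 (isobaric): W = PΔV = (1518 kPa)(38 − 15 L) = 34918 J.
W_total = -14592 + 34918 = 20325 J.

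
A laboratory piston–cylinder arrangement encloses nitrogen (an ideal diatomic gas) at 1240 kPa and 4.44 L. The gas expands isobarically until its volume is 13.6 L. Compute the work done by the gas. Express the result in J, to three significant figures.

Isobaric: W = P ΔV.
W = (1240 kPa)(13.6 − 4.44 L) = (1240)(9.16) = 11358 J.

W ≈ 11400 J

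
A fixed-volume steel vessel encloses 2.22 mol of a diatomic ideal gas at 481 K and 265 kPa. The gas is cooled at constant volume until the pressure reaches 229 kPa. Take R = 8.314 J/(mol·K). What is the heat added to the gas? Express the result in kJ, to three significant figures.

Q ≈ -3.02 kJ

Constant volume ⇒ W = 0, so Q = ΔU = nCᵥΔT with Cᵥ = 5R/2 = 20.79 J/(mol·K).
At constant V, T₂/T₁ = P₂/P₁ ⇒ ΔT = T₁(P₂/P₁ − 1) = 481·(229/265 − 1) = -65.34 K.
ΔU = (2.22)(20.79)(-65.34) = -3015 J.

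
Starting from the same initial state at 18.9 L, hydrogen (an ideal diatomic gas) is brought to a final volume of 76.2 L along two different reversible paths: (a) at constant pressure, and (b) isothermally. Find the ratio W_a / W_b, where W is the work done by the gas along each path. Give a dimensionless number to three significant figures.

Path (a) isobaric: W = P₁(V₂ − V₁) → W_a/(P₁V₁) = 3.032.
Path (b) isothermal: W = P₁V₁ ln(V₂/V₁) → W_b/(P₁V₁) = 1.394.
W_a / W_b = 3.032 / 1.394 = 2.175.

W_a / W_b ≈ 2.17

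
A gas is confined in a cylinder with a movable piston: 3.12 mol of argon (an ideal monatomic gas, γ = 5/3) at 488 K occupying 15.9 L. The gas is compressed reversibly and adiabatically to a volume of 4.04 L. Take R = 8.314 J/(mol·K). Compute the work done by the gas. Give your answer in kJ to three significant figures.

W ≈ -28.3 kJ

Adiabatic: TV^(γ−1) = const with γ = 5/3.
T₂ = T₁ (V₁/V₂)^(γ−1) = 488 × (15.9/4.04)^0.667 = 488 × 2.493 = 1216 K.
W_by = nCᵥ(T₁ − T₂) = (3.12)(12.47)(488 − 1216) = -28344 J.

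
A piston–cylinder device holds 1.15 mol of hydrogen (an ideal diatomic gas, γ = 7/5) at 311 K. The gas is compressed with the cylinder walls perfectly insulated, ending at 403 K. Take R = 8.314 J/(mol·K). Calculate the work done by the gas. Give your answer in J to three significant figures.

Adiabatic ⇒ Q = 0, so W_by = −ΔU = nCᵥ(T₁ − T₂).
Cᵥ = 5R/2 = 20.79 J/(mol·K).
W = (1.15)(20.79)(311 − 403) = -2199 J.

W ≈ -2200 J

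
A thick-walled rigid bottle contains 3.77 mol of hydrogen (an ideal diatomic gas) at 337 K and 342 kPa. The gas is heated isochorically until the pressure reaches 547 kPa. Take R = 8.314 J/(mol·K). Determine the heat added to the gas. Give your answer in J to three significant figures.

Q ≈ 15800 J

Constant volume ⇒ W = 0, so Q = ΔU = nCᵥΔT with Cᵥ = 5R/2 = 20.79 J/(mol·K).
At constant V, T₂/T₁ = P₂/P₁ ⇒ ΔT = T₁(P₂/P₁ − 1) = 337·(547/342 − 1) = 202 K.
ΔU = (3.77)(20.79)(202) = 15829 J.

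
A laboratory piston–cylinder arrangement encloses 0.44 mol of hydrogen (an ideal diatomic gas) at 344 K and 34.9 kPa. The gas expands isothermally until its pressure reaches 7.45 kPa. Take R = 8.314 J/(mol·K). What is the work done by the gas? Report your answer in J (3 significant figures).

W ≈ 1940 J

Isothermal process: W = nRT ln(V₂/V₁) = nRT ln(P₁/P₂).
W = (0.44)(8.314)(344) × ln(34.9/7.45)
  = 1258 × ln(4.685) = 1258 × 1.544
W_by_gas = 1943 J.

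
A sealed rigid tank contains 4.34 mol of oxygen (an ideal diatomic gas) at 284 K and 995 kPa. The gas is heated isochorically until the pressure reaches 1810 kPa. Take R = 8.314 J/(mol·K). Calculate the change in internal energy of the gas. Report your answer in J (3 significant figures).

ΔU ≈ 21000 J

Constant volume ⇒ W = 0, so Q = ΔU = nCᵥΔT with Cᵥ = 5R/2 = 20.79 J/(mol·K).
At constant V, T₂/T₁ = P₂/P₁ ⇒ ΔT = T₁(P₂/P₁ − 1) = 284·(1810/995 − 1) = 232.6 K.
ΔU = (4.34)(20.79)(232.6) = 20984 J.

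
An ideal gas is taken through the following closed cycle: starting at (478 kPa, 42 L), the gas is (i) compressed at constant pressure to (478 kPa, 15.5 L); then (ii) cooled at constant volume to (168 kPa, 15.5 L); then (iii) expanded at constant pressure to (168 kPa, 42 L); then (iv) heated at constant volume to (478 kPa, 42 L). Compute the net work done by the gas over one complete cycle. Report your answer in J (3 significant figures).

W_net ≈ -8220 J

Constant-volume legs do no work.
W(i) = (478)(15.5 − 42) = -12667 J; W(iii) = (168)(42 − 15.5) = 4452 J.
W_net = -12667 + 4452 = -8215 J (the counter-clockwise enclosed area).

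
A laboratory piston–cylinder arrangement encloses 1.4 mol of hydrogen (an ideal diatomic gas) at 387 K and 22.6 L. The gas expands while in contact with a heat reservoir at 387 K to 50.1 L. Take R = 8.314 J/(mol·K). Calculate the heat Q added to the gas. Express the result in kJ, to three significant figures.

Isothermal ⇒ ΔU = 0, so Q = W = nRT ln(V₂/V₁).
Q = (1.4)(8.314)(387) ln(50.1/22.6) = 4505 × 0.7961 = 3586 J.

Q ≈ 3.59 kJ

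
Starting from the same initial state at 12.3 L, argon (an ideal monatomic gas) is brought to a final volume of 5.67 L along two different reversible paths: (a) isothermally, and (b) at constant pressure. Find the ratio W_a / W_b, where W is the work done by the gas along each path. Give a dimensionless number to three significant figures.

W_a / W_b ≈ 1.44

Path (a) isothermal: W = P₁V₁ ln(V₂/V₁) → W_a/(P₁V₁) = -0.7744.
Path (b) isobaric: W = P₁(V₂ − V₁) → W_b/(P₁V₁) = -0.539.
W_a / W_b = -0.7744 / -0.539 = 1.437.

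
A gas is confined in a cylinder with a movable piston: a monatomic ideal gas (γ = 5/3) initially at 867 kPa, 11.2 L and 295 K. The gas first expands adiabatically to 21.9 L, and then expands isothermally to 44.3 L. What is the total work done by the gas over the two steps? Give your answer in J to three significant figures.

W_total ≈ 9630 J

Step 1 (adiabatic): W = (P₁V₁ − P₂V₂)/(γ−1) = (9710 − 6210)/0.667 = 5251 J.
After step 1: P = 283.6 kPa, V = 21.9 L, T = 188.7 K.
Step 2 (isothermal): W = P₁V₁ ln(V₂/V₁) = (6210) ln(44.3/21.9) = 4375 J.
W_total = 5251 + 4375 = 9626 J.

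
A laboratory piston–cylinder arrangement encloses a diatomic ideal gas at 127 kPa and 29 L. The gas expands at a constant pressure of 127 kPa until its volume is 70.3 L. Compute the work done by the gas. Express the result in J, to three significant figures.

Isobaric: W = P ΔV.
W = (127 kPa)(70.3 − 29 L) = (127)(41.3) = 5245 J.

W ≈ 5250 J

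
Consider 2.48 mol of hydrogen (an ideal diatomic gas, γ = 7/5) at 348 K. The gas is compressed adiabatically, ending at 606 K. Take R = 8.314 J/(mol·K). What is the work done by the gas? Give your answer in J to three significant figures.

Adiabatic ⇒ Q = 0, so W_by = −ΔU = nCᵥ(T₁ − T₂).
Cᵥ = 5R/2 = 20.79 J/(mol·K).
W = (2.48)(20.79)(348 − 606) = -13299 J.

W ≈ -13300 J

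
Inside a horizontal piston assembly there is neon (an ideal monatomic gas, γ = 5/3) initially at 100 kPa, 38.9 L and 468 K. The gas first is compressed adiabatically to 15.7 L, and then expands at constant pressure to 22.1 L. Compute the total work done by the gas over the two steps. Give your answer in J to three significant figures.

Step 1 (adiabatic): W = (P₁V₁ − P₂V₂)/(γ−1) = (3890 − 7123)/0.667 = -4849 J.
After step 1: P = 453.7 kPa, V = 15.7 L, T = 856.9 K.
Step 2 (isobaric): W = PΔV = (453.7 kPa)(22.1 − 15.7 L) = 2904 J.
W_total = -4849 + 2904 = -1946 J.

W_total ≈ -1950 J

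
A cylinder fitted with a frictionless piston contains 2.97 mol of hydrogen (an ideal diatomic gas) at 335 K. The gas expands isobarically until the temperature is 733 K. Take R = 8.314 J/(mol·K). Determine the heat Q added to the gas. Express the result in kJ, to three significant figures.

Isobaric: W = nRΔT = (2.97)(8.314)(398) = 9828 J.
ΔU = nCᵥΔT with Cᵥ = 5R/2: ΔU = (2.97)(20.79)(398) = 24569 J.
Q = ΔU + W = 24569 + 9828 = 34397 J.

Q ≈ 34.4 kJ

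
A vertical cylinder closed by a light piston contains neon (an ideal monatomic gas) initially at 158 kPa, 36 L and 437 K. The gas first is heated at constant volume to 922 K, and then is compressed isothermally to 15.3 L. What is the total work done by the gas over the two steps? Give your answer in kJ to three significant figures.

Step 1 (isochoric): W = 0 (constant volume).
After step 1: P = 333.4 kPa (V unchanged).
Step 2 (isothermal): W = P₁V₁ ln(V₂/V₁) = (12001) ln(15.3/36) = -10269 J.
W_total = 0 − 10269 = -10269 J.

W_total ≈ -10.3 kJ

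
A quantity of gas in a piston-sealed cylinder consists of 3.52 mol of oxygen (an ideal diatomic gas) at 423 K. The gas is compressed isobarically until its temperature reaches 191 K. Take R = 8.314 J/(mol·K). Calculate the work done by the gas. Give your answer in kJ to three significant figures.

W ≈ -6.79 kJ

Isobaric: W = P ΔV = nR ΔT.
W = (3.52)(8.314)(191 − 423) = -6790 J.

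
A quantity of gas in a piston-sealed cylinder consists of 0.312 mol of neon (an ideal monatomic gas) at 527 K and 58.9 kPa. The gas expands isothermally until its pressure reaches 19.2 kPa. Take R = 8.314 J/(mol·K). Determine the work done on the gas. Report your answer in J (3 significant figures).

Isothermal process: W = nRT ln(V₂/V₁) = nRT ln(P₁/P₂).
W = (0.312)(8.314)(527) × ln(58.9/19.2)
  = 1367 × ln(3.068) = 1367 × 1.121
W_by_gas = 1532 J; work on gas = −W_by = -1532 J.

W ≈ -1530 J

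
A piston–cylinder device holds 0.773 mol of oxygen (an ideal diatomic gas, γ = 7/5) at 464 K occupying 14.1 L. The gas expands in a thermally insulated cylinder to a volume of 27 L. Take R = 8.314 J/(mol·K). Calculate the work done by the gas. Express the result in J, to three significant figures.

W ≈ 1710 J

Adiabatic: TV^(γ−1) = const with γ = 7/5.
T₂ = T₁ (V₁/V₂)^(γ−1) = 464 × (14.1/27)^0.4 = 464 × 0.7712 = 357.8 K.
W_by = nCᵥ(T₁ − T₂) = (0.773)(20.79)(464 − 357.8) = 1706 J.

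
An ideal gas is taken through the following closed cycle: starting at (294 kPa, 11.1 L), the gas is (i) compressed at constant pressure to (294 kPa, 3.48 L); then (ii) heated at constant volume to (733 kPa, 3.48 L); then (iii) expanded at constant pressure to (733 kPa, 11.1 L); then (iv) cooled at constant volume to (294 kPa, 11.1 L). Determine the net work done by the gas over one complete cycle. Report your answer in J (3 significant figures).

W_net ≈ 3350 J

Constant-volume legs do no work.
W(i) = (294)(3.48 − 11.1) = -2240 J; W(iii) = (733)(11.1 − 3.48) = 5585 J.
W_net = -2240 + 5585 = 3345 J (the clockwise enclosed area).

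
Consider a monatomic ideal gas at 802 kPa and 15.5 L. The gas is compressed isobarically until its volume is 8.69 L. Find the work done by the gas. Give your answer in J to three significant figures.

Isobaric: W = P ΔV.
W = (802 kPa)(8.69 − 15.5 L) = (802)(-6.81) = -5462 J.

W ≈ -5460 J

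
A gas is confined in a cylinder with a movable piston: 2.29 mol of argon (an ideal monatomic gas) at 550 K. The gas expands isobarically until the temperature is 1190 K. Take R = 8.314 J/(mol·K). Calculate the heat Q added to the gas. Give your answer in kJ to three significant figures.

Isobaric: W = nRΔT = (2.29)(8.314)(640) = 12185 J.
ΔU = nCᵥΔT with Cᵥ = 3R/2: ΔU = (2.29)(12.47)(640) = 18277 J.
Q = ΔU + W = 18277 + 12185 = 30462 J.

Q ≈ 30.5 kJ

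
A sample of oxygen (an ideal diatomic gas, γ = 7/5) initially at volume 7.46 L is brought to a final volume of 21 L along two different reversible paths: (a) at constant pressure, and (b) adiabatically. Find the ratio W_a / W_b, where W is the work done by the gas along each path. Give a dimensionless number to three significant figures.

Path (a) isobaric: W = P₁(V₂ − V₁) → W_a/(P₁V₁) = 1.815.
Path (b) adiabatic: W = P₁V₁(1 − (V₁/V₂)^(γ−1))/(γ−1) → W_b/(P₁V₁) = 0.8475.
W_a / W_b = 1.815 / 0.8475 = 2.142.

W_a / W_b ≈ 2.14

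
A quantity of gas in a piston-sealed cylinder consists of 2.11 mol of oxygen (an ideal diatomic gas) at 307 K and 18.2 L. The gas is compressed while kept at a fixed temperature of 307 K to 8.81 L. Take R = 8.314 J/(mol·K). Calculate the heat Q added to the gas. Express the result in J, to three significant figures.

Isothermal ⇒ ΔU = 0, so Q = W = nRT ln(V₂/V₁).
Q = (2.11)(8.314)(307) ln(8.81/18.2) = 5386 × -0.7255 = -3907 J.

Q ≈ -3910 J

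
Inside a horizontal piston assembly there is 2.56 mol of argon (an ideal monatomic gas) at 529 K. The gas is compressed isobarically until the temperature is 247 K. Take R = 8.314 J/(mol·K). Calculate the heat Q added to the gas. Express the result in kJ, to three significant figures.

Q ≈ -15.0 kJ

Isobaric: W = nRΔT = (2.56)(8.314)(-282) = -6002 J.
ΔU = nCᵥΔT with Cᵥ = 3R/2: ΔU = (2.56)(12.47)(-282) = -9003 J.
Q = ΔU + W = -9003 − 6002 = -15005 J.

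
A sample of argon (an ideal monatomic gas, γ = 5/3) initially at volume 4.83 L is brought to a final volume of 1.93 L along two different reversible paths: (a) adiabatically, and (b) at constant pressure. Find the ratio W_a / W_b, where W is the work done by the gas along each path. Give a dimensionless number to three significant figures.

Path (a) adiabatic: W = P₁V₁(1 − (V₁/V₂)^(γ−1))/(γ−1) → W_a/(P₁V₁) = -1.265.
Path (b) isobaric: W = P₁(V₂ − V₁) → W_b/(P₁V₁) = -0.6004.
W_a / W_b = -1.265 / -0.6004 = 2.107.

W_a / W_b ≈ 2.11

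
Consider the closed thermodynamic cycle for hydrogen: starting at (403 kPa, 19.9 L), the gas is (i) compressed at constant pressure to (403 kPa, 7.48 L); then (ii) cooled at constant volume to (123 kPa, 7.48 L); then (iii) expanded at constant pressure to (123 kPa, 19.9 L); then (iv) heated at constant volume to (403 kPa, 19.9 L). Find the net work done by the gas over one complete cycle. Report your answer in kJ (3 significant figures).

W_net ≈ -3.48 kJ

Constant-volume legs do no work.
W(i) = (403)(7.48 − 19.9) = -5005 J; W(iii) = (123)(19.9 − 7.48) = 1528 J.
W_net = -5005 + 1528 = -3478 J (the counter-clockwise enclosed area).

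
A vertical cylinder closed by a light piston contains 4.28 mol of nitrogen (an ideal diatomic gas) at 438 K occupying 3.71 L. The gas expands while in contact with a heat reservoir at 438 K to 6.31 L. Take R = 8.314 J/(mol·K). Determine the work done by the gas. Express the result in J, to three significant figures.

Isothermal: W = nRT ln(V₂/V₁).
W = (4.28)(8.314)(438) × ln(6.31/3.71)
  = 15586 × 0.5311
W_by_gas = 8278 J.

W ≈ 8280 J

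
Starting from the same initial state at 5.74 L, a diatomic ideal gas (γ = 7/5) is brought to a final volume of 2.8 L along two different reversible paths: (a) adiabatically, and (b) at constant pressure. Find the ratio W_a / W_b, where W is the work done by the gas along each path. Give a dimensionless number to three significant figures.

W_a / W_b ≈ 1.62

Path (a) adiabatic: W = P₁V₁(1 − (V₁/V₂)^(γ−1))/(γ−1) → W_a/(P₁V₁) = -0.8315.
Path (b) isobaric: W = P₁(V₂ − V₁) → W_b/(P₁V₁) = -0.5122.
W_a / W_b = -0.8315 / -0.5122 = 1.623.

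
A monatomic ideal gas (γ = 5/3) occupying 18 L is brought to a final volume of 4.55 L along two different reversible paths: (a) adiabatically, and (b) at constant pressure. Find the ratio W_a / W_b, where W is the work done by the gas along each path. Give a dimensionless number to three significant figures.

W_a / W_b ≈ 3.01

Path (a) adiabatic: W = P₁V₁(1 − (V₁/V₂)^(γ−1))/(γ−1) → W_a/(P₁V₁) = -2.252.
Path (b) isobaric: W = P₁(V₂ − V₁) → W_b/(P₁V₁) = -0.7472.
W_a / W_b = -2.252 / -0.7472 = 3.014.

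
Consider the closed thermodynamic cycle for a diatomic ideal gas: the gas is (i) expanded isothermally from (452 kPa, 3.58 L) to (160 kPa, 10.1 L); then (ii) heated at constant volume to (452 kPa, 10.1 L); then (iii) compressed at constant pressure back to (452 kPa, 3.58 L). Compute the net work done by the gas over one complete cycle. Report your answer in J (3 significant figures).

W_net ≈ -1270 J

Leg (i): W = PᵢVᵢ ln(V_f/Vᵢ) = (1618) ln(10.1/3.58) = 1678 J.
Leg (ii): W = 0.
Leg (iii): W = PΔV = (452)(3.58 − 10.1) = -2947 J.
W_net = 1678 − 2947 = -1269 J.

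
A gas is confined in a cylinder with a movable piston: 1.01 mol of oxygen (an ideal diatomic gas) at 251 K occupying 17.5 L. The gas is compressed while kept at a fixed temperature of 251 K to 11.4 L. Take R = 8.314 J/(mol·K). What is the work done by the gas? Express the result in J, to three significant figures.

Isothermal: W = nRT ln(V₂/V₁).
W = (1.01)(8.314)(251) × ln(11.4/17.5)
  = 2108 × -0.4286
W_by_gas = -903.3 J.

W ≈ -903 J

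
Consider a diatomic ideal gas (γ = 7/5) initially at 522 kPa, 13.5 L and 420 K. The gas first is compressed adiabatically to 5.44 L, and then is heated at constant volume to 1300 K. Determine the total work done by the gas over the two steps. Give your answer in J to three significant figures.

W_total ≈ -7720 J

Step 1 (adiabatic): W = (P₁V₁ − P₂V₂)/(γ−1) = (7047 − 10137)/0.4 = -7724 J.
Step 2 (isochoric): W = 0 (constant volume).
W_total = -7724 + 0 = -7724 J.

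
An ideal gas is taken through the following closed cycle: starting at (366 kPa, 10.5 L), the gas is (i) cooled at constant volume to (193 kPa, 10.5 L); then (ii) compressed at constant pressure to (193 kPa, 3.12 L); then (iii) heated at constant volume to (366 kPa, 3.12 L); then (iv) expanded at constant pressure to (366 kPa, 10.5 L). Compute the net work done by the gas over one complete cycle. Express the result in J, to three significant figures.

Constant-volume legs do no work.
W(ii) = (193)(3.12 − 10.5) = -1424 J; W(iv) = (366)(10.5 − 3.12) = 2701 J.
W_net = -1424 + 2701 = 1277 J (the clockwise enclosed area).

W_net ≈ 1280 J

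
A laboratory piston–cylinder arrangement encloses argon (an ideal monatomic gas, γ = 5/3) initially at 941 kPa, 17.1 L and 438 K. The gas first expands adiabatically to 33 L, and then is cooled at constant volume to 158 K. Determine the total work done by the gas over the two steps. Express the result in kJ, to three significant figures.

Step 1 (adiabatic): W = (P₁V₁ − P₂V₂)/(γ−1) = (16091 − 10381)/0.667 = 8565 J.
Step 2 (isochoric): W = 0 (constant volume).
W_total = 8565 + 0 = 8565 J.

W_total ≈ 8.57 kJ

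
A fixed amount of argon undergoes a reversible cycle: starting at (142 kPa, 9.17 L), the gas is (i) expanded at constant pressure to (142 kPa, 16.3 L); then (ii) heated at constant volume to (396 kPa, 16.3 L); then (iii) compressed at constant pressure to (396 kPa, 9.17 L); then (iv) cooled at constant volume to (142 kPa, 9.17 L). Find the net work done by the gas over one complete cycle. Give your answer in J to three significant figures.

W_net ≈ -1810 J

Constant-volume legs do no work.
W(i) = (142)(16.3 − 9.17) = 1012 J; W(iii) = (396)(9.17 − 16.3) = -2823 J.
W_net = 1012 − 2823 = -1811 J (the counter-clockwise enclosed area).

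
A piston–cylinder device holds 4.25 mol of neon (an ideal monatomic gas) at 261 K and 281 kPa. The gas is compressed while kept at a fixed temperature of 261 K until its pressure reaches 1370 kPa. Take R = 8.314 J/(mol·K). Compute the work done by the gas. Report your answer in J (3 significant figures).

Isothermal process: W = nRT ln(V₂/V₁) = nRT ln(P₁/P₂).
W = (4.25)(8.314)(261) × ln(281/1370)
  = 9222 × ln(0.2051) = 9222 × -1.584
W_by_gas = -14610 J.

W ≈ -14600 J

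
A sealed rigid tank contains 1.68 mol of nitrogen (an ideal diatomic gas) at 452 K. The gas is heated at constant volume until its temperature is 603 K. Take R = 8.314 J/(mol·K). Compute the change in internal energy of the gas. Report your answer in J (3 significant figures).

Constant volume ⇒ W = 0, so Q = ΔU = nCᵥΔT with Cᵥ = 5R/2 = 20.79 J/(mol·K).
ΔU = (1.68)(20.79)(603 − 452) = 5273 J.

ΔU ≈ 5270 J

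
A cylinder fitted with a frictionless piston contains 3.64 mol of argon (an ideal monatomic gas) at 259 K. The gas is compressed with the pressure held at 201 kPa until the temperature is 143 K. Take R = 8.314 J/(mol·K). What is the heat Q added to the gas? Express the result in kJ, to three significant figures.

Q ≈ -8.78 kJ

Isobaric: W = nRΔT = (3.64)(8.314)(-116) = -3511 J.
ΔU = nCᵥΔT with Cᵥ = 3R/2: ΔU = (3.64)(12.47)(-116) = -5266 J.
Q = ΔU + W = -5266 − 3511 = -8776 J.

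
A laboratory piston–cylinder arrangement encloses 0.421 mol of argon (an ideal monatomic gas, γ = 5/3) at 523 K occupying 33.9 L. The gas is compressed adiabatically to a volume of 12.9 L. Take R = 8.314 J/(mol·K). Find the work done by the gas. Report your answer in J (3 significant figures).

Adiabatic: TV^(γ−1) = const with γ = 5/3.
T₂ = T₁ (V₁/V₂)^(γ−1) = 523 × (33.9/12.9)^0.667 = 523 × 1.904 = 996 K.
W_by = nCᵥ(T₁ − T₂) = (0.421)(12.47)(523 − 996) = -2483 J.

W ≈ -2480 J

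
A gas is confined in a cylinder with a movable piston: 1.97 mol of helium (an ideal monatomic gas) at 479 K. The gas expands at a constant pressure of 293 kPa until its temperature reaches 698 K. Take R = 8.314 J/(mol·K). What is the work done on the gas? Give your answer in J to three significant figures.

Isobaric: W = P ΔV = nR ΔT.
W = (1.97)(8.314)(698 − 479) = 3587 J.
Work on gas = −W_by = -3587 J.

W ≈ -3590 J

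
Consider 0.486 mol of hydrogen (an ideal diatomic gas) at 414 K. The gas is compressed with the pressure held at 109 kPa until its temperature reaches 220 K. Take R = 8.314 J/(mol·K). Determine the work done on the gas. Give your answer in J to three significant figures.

Isobaric: W = P ΔV = nR ΔT.
W = (0.486)(8.314)(220 − 414) = -783.9 J.
Work on gas = −W_by = 783.9 J.

W ≈ 784 J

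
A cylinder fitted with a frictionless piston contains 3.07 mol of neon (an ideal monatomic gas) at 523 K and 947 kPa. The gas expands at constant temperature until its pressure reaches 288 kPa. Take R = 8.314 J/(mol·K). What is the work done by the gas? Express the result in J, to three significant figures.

Isothermal process: W = nRT ln(V₂/V₁) = nRT ln(P₁/P₂).
W = (3.07)(8.314)(523) × ln(947/288)
  = 13349 × ln(3.288) = 13349 × 1.19
W_by_gas = 15890 J.

W ≈ 15900 J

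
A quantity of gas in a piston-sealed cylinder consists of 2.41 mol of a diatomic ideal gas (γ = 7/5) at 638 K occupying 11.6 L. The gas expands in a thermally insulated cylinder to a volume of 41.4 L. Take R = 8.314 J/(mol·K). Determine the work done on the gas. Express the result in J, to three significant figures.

W ≈ -12700 J

Adiabatic: TV^(γ−1) = const with γ = 7/5.
T₂ = T₁ (V₁/V₂)^(γ−1) = 638 × (11.6/41.4)^0.4 = 638 × 0.6012 = 383.5 K.
W_by = nCᵥ(T₁ − T₂) = (2.41)(20.79)(638 − 383.5) = 12747 J.
Work on gas = −W_by = -12747 J.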